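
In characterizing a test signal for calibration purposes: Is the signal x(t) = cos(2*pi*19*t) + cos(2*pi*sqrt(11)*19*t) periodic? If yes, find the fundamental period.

f1 = 19 Hz, f2 = 19*sqrt(11) Hz
Ratio f2/f1 = sqrt(11), which is irrational.
Since the frequency ratio is irrational, no common period exists.
The signal is not periodic.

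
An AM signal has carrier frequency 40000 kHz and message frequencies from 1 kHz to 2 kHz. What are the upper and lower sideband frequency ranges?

Upper sideband (USB) = fc + [fm_low, fm_high] = 40000 + [1, 2] = [40001, 40002] kHz
Lower sideband (LSB) = fc - [fm_high, fm_low] = 40000 - [2, 1] = [39998, 39999] kHz
Total occupied spectrum: 39998 kHz to 40002 kHz (plus carrier at 40000 kHz)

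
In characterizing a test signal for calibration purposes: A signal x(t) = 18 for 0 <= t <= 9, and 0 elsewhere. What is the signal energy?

Energy = integral of |x(t)|^2 dt over the signal duration
= 18^2 * 9 = 324 * 9 = 2916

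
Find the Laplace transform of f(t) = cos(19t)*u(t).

Standard pair: cos(wt)*u(t) <-> s/(s^2+w^2)
With w = 19: L{cos(19t)*u(t)} = s/(s^2+361)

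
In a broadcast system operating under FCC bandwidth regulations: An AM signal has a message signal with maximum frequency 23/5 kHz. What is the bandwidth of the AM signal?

In AM (double-sideband), the bandwidth is twice the message frequency.
BW = 2 * f_m = 2 * 23/5 kHz = 46/5 kHz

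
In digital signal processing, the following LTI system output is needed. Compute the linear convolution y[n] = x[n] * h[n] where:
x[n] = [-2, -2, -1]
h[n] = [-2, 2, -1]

y[n] = sum_k x[k]*h[n-k]. Output length = len(x) + len(h) - 1 = 3 + 3 - 1 = 5.
y[0] = -2*-2 = 4
y[1] = -2*-2 + -2*2 = 0
y[2] = -1*-2 + -2*2 + -2*-1 = 0
y[3] = -1*2 + -2*-1 = 0
y[4] = -1*-1 = 1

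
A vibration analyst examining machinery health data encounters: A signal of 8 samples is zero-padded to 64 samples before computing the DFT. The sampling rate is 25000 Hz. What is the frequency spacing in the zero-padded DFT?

Original DFT: N = 8, resolution = f_s/N = 25000/8 = 3125 Hz
Zero-padded DFT: N = 64, resolution = f_s/N = 25000/64 = 3125/8 Hz
Zero-padding interpolates the spectrum (finer frequency grid)
but does NOT improve the true spectral resolution (ability to resolve close frequencies).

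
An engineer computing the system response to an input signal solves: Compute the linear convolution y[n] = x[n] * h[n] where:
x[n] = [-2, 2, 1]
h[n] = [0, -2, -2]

y[n] = sum_k x[k]*h[n-k]. Output length = len(x) + len(h) - 1 = 3 + 3 - 1 = 5.
y[0] = -2*0 = 0
y[1] = 2*0 + -2*-2 = 4
y[2] = 1*0 + 2*-2 + -2*-2 = 0
y[3] = 1*-2 + 2*-2 = -6
y[4] = 1*-2 = -2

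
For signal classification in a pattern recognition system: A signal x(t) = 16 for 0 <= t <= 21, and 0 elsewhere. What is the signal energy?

Energy = integral of |x(t)|^2 dt over the signal duration
= 16^2 * 21 = 256 * 21 = 5376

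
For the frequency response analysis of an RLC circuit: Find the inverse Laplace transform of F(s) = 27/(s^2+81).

Standard pair: w/(s^2+w^2) <-> sin(wt)*u(t)
Recognize w^2 = 81, so w = 9; numerator 27 = 3*9.
f(t) = 3*sin(9t)*u(t)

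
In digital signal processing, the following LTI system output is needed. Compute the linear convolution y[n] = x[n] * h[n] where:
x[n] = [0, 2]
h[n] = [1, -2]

y[n] = sum_k x[k]*h[n-k]. Output length = len(x) + len(h) - 1 = 2 + 2 - 1 = 3.
y[0] = 0*1 = 0
y[1] = 2*1 + 0*-2 = 2
y[2] = 2*-2 = -4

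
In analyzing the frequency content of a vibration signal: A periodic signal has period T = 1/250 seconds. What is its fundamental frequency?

The fundamental frequency is the reciprocal of the period.
f = 1/T = 1/(1/250) = 250 Hz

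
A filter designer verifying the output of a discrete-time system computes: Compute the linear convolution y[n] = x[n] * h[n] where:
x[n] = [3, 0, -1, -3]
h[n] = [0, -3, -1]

y[n] = sum_k x[k]*h[n-k]. Output length = len(x) + len(h) - 1 = 4 + 3 - 1 = 6.
y[0] = 3*0 = 0
y[1] = 0*0 + 3*-3 = -9
y[2] = -1*0 + 0*-3 + 3*-1 = -3
y[3] = -3*0 + -1*-3 + 0*-1 = 3
y[4] = -3*-3 + -1*-1 = 10
y[5] = -3*-1 = 3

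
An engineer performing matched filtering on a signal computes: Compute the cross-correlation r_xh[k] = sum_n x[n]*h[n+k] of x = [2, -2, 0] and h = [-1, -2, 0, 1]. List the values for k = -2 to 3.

Both sequences indexed from 0 and zero outside their support.
Lags with overlap: k = -2 to 3.
  r_xh[-2] = x[2]*h[0] = 0
  r_xh[-1] = x[1]*h[0] + x[2]*h[1] = 2
  r_xh[0] = x[0]*h[0] + x[1]*h[1] + x[2]*h[2] = 2
  r_xh[1] = x[0]*h[1] + x[1]*h[2] + x[2]*h[3] = -4
  r_xh[2] = x[0]*h[2] + x[1]*h[3] = -2
  r_xh[3] = x[0]*h[3] = 2
r_xh = [0, 2, 2, -4, -2, 2] (for k = -2, ..., 3)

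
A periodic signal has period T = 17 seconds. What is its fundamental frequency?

The fundamental frequency is the reciprocal of the period.
f = 1/T = 1/(17) = 1/17 Hz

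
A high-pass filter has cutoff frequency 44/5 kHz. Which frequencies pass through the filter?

A high-pass filter passes all frequencies above the cutoff frequency 44/5 kHz and attenuates lower frequencies.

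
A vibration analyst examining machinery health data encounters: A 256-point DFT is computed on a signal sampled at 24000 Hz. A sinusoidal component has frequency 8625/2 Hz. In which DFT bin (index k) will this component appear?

DFT frequency resolution = f_s/N = 24000/256 = 375/4 Hz
Bin index k = f_signal / resolution = 8625/2 / 375/4 = 46
The signal frequency 8625/2 Hz falls in DFT bin k = 46.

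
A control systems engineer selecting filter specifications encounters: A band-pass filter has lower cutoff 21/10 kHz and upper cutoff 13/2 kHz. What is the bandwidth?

Bandwidth = f_high - f_low
= 13/2 kHz - 21/10 kHz = 22/5 kHz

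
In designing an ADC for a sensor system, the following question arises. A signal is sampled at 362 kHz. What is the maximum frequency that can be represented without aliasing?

The maximum frequency that can be represented without aliasing
is the Nyquist frequency: f_max = f_s / 2 = 362 kHz / 2 = 181 kHz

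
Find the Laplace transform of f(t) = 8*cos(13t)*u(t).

Standard pair: cos(wt)*u(t) <-> s/(s^2+w^2)
With w = 13: L{8*cos(13t)*u(t)} = 8s/(s^2+169)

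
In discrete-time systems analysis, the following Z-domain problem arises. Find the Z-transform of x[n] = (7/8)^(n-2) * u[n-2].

Time-shifting property: if X(z) = Z{x[n]}, then Z{x[n-d]} = z^(-d) * X(z)
X(z) = z/(z - 7/8) for x[n] = (7/8)^n * u[n]
Z{x[n-2]} = z^(-2) * z/(z - 7/8) = z^(-1)/(z - 7/8)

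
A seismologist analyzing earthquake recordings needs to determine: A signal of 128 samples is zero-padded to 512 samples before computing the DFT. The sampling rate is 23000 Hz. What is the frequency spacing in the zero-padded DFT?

Original DFT: N = 128, resolution = f_s/N = 23000/128 = 2875/16 Hz
Zero-padded DFT: N = 512, resolution = f_s/N = 23000/512 = 2875/64 Hz
Zero-padding interpolates the spectrum (finer frequency grid)
but does NOT improve the true spectral resolution (ability to resolve close frequencies).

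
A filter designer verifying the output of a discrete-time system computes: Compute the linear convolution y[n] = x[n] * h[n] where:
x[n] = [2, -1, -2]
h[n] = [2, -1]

y[n] = sum_k x[k]*h[n-k]. Output length = len(x) + len(h) - 1 = 3 + 2 - 1 = 4.
y[0] = 2*2 = 4
y[1] = -1*2 + 2*-1 = -4
y[2] = -2*2 + -1*-1 = -3
y[3] = -2*-1 = 2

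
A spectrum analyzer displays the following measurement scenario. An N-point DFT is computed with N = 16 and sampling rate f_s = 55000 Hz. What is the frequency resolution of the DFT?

DFT frequency resolution = f_s / N
= 55000 / 16 = 6875/2 Hz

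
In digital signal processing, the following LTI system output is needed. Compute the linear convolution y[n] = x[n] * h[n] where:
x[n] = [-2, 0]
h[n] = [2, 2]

y[n] = sum_k x[k]*h[n-k]. Output length = len(x) + len(h) - 1 = 2 + 2 - 1 = 3.
y[0] = -2*2 = -4
y[1] = 0*2 + -2*2 = -4
y[2] = 0*2 = 0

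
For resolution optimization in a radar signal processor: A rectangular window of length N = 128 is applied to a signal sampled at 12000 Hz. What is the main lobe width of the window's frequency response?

For a rectangular window of length N,
the main lobe width in frequency is 2*f_s/N.
= 2*12000/128 = 375/2 Hz
This determines the minimum frequency separation for resolving two sinusoids.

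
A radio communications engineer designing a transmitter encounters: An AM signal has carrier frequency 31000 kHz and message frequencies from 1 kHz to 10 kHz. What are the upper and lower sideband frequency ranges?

Upper sideband (USB) = fc + [fm_low, fm_high] = 31000 + [1, 10] = [31001, 31010] kHz
Lower sideband (LSB) = fc - [fm_high, fm_low] = 31000 - [10, 1] = [30990, 30999] kHz
Total occupied spectrum: 30990 kHz to 31010 kHz (plus carrier at 31000 kHz)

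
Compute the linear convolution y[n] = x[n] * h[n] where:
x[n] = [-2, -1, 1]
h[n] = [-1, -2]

y[n] = sum_k x[k]*h[n-k]. Output length = len(x) + len(h) - 1 = 3 + 2 - 1 = 4.
y[0] = -2*-1 = 2
y[1] = -1*-1 + -2*-2 = 5
y[2] = 1*-1 + -1*-2 = 1
y[3] = 1*-2 = -2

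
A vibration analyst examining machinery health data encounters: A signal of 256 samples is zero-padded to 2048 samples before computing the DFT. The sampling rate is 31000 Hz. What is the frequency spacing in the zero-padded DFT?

Original DFT: N = 256, resolution = f_s/N = 31000/256 = 3875/32 Hz
Zero-padded DFT: N = 2048, resolution = f_s/N = 31000/2048 = 3875/256 Hz
Zero-padding interpolates the spectrum (finer frequency grid)
but does NOT improve the true spectral resolution (ability to resolve close frequencies).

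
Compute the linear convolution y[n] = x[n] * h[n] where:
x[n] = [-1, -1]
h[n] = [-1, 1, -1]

y[n] = sum_k x[k]*h[n-k]. Output length = len(x) + len(h) - 1 = 2 + 3 - 1 = 4.
y[0] = -1*-1 = 1
y[1] = -1*-1 + -1*1 = 0
y[2] = -1*1 + -1*-1 = 0
y[3] = -1*-1 = 1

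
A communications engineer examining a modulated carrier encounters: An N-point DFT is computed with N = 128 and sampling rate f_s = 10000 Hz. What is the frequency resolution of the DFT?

DFT frequency resolution = f_s / N
= 10000 / 128 = 625/8 Hz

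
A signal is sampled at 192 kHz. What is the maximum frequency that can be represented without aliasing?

The maximum frequency that can be represented without aliasing
is the Nyquist frequency: f_max = f_s / 2 = 192 kHz / 2 = 96 kHz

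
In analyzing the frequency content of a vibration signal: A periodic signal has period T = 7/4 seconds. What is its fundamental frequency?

The fundamental frequency is the reciprocal of the period.
f = 1/T = 1/(7/4) = 4/7 Hz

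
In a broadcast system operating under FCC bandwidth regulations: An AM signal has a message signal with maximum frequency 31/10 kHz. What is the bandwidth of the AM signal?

In AM (double-sideband), the bandwidth is twice the message frequency.
BW = 2 * f_m = 2 * 31/10 kHz = 31/5 kHz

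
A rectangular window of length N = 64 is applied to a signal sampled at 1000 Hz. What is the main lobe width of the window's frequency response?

For a rectangular window of length N,
the main lobe width in frequency is 2*f_s/N.
= 2*1000/64 = 125/4 Hz
This determines the minimum frequency separation for resolving two sinusoids.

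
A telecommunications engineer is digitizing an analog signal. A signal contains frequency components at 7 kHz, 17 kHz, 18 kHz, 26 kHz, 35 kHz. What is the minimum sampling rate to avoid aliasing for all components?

The highest frequency component is f_max = 35 kHz.
Nyquist rate = 2 * f_max = 2 * 35 kHz = 70 kHz.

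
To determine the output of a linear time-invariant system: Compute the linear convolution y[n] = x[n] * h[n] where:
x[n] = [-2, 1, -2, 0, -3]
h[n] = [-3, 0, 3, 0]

y[n] = sum_k x[k]*h[n-k]. Output length = len(x) + len(h) - 1 = 5 + 4 - 1 = 8.
y[0] = -2*-3 = 6
y[1] = 1*-3 + -2*0 = -3
y[2] = -2*-3 + 1*0 + -2*3 = 0
y[3] = 0*-3 + -2*0 + 1*3 + -2*0 = 3
y[4] = -3*-3 + 0*0 + -2*3 + 1*0 = 3
y[5] = -3*0 + 0*3 + -2*0 = 0
y[6] = -3*3 + 0*0 = -9
y[7] = -3*0 = 0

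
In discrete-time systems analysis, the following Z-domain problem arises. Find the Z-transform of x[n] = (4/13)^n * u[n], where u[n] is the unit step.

The Z-transform of a^n * u[n] is z/(z-a) for |z| > |a|.
Here a = 4/13, so X(z) = z/(z - (4/13)) = 13z/(13z - 4)
ROC: |z| > 4/13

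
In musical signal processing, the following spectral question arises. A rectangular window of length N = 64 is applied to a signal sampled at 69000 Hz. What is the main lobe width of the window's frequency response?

For a rectangular window of length N,
the main lobe width in frequency is 2*f_s/N.
= 2*69000/64 = 8625/4 Hz
This determines the minimum frequency separation for resolving two sinusoids.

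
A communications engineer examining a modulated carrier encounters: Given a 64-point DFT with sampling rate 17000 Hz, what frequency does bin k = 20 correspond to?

The frequency of DFT bin k is: f_k = k * f_s / N
f_20 = 20 * 17000 / 64 = 10625/2 Hz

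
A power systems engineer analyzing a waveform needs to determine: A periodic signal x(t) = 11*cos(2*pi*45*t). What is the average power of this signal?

Average power of A*cos(wt) is A^2/2.
P = 11^2 / 2 = 121/2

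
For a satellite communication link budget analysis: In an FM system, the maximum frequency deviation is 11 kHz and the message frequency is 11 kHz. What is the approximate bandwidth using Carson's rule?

Carson's rule: BW = 2*(delta_f + f_m)
= 2*(11 + 11) kHz = 44 kHz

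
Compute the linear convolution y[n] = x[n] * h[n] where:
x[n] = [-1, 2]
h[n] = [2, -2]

y[n] = sum_k x[k]*h[n-k]. Output length = len(x) + len(h) - 1 = 2 + 2 - 1 = 3.
y[0] = -1*2 = -2
y[1] = 2*2 + -1*-2 = 6
y[2] = 2*-2 = -4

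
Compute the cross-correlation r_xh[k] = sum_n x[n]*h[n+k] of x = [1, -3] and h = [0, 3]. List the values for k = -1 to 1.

Both sequences indexed from 0 and zero outside their support.
Lags with overlap: k = -1 to 1.
  r_xh[-1] = x[1]*h[0] = 0
  r_xh[0] = x[0]*h[0] + x[1]*h[1] = -9
  r_xh[1] = x[0]*h[1] = 3
r_xh = [0, -9, 3] (for k = -1, ..., 1)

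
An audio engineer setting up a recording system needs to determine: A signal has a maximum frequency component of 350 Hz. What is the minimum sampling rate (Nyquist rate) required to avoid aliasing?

By the Nyquist-Shannon sampling theorem,
the minimum sampling rate (Nyquist rate) must be at least 2 * f_max.
Nyquist rate = 2 * 350 Hz = 700 Hz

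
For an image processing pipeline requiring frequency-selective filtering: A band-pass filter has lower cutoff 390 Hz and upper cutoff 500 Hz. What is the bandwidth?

Bandwidth = f_high - f_low
= 500 Hz - 390 Hz = 110 Hz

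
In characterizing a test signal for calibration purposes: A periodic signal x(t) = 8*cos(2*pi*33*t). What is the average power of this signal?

Average power of A*cos(wt) is A^2/2.
P = 8^2 / 2 = 64/2 = 32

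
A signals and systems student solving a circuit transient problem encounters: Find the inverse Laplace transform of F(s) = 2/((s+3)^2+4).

Standard pair: w/((s+a)^2+w^2) <-> e^(-at)*sin(wt)*u(t)
With a=3, w=2: f(t) = e^(-3t)*sin(2t)*u(t)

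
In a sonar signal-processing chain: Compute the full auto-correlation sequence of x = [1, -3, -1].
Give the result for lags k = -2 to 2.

r_xx[k] = sum_m x[m]*x[m+k], indexed from 0, for k = -2 to 2:
  r_xx[-2] = x[2]*x[0] = -1
  r_xx[-1] = x[1]*x[0] + x[2]*x[1] = 0
  r_xx[0] = x[0]*x[0] + x[1]*x[1] + x[2]*x[2] = 11
  r_xx[1] = x[0]*x[1] + x[1]*x[2] = 0
  r_xx[2] = x[0]*x[2] = -1
r_xx = [-1, 0, 11, 0, -1]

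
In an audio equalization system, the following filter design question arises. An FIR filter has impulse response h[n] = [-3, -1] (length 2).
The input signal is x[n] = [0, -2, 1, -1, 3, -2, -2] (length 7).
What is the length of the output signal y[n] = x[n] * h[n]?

For linear convolution, the output length is:
len(y) = len(x) + len(h) - 1 = 7 + 2 - 1 = 8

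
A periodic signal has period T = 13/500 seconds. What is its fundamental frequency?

The fundamental frequency is the reciprocal of the period.
f = 1/T = 1/(13/500) = 500/13 Hz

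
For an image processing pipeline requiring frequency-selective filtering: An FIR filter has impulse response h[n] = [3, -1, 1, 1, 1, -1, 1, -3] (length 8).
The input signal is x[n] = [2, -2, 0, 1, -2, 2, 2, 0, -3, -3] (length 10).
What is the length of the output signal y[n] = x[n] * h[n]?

For linear convolution, the output length is:
len(y) = len(x) + len(h) - 1 = 10 + 8 - 1 = 17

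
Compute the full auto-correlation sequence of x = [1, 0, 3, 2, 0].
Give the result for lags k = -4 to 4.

r_xx[k] = sum_m x[m]*x[m+k], indexed from 0, for k = -4 to 4:
  r_xx[-4] = x[4]*x[0] = 0
  r_xx[-3] = x[3]*x[0] + x[4]*x[1] = 2
  r_xx[-2] = x[2]*x[0] + x[3]*x[1] + x[4]*x[2] = 3
  r_xx[-1] = x[1]*x[0] + x[2]*x[1] + x[3]*x[2] + x[4]*x[3] = 6
  r_xx[0] = x[0]*x[0] + x[1]*x[1] + x[2]*x[2] + x[3]*x[3] + x[4]*x[4] = 14
  r_xx[1] = x[0]*x[1] + x[1]*x[2] + x[2]*x[3] + x[3]*x[4] = 6
  r_xx[2] = x[0]*x[2] + x[1]*x[3] + x[2]*x[4] = 3
  r_xx[3] = x[0]*x[3] + x[1]*x[4] = 2
  r_xx[4] = x[0]*x[4] = 0
r_xx = [0, 2, 3, 6, 14, 6, 3, 2, 0]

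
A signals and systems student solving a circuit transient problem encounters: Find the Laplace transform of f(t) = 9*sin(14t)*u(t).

Standard pair: sin(wt)*u(t) <-> w/(s^2+w^2)
With w = 14: L{9*sin(14t)*u(t)} = 126/(s^2+196)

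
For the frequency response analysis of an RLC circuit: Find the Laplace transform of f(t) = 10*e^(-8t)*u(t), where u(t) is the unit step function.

Standard Laplace transform pair:
e^(-at)*u(t) <-> 1/(s+a)
With a = 8: L{10*e^(-8t)*u(t)} = 10/(s+8), ROC: Re(s) > -8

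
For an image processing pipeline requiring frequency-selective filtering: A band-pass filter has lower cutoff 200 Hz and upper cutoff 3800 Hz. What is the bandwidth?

Bandwidth = f_high - f_low
= 3800 Hz - 200 Hz = 3600 Hz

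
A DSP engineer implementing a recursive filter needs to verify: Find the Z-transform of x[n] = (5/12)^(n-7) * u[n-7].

Time-shifting property: if X(z) = Z{x[n]}, then Z{x[n-d]} = z^(-d) * X(z)
X(z) = z/(z - 5/12) for x[n] = (5/12)^n * u[n]
Z{x[n-7]} = z^(-7) * z/(z - 5/12) = z^(-6)/(z - 5/12)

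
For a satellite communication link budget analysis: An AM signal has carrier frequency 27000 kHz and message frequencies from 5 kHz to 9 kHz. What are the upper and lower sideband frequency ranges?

Upper sideband (USB) = fc + [fm_low, fm_high] = 27000 + [5, 9] = [27005, 27009] kHz
Lower sideband (LSB) = fc - [fm_high, fm_low] = 27000 - [9, 5] = [26991, 26995] kHz
Total occupied spectrum: 26991 kHz to 27009 kHz (plus carrier at 27000 kHz)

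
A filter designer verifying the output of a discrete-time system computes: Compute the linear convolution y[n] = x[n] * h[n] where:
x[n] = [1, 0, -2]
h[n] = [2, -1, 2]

y[n] = sum_k x[k]*h[n-k]. Output length = len(x) + len(h) - 1 = 3 + 3 - 1 = 5.
y[0] = 1*2 = 2
y[1] = 0*2 + 1*-1 = -1
y[2] = -2*2 + 0*-1 + 1*2 = -2
y[3] = -2*-1 + 0*2 = 2
y[4] = -2*2 = -4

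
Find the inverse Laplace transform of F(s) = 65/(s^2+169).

Standard pair: w/(s^2+w^2) <-> sin(wt)*u(t)
Recognize w^2 = 169, so w = 13; numerator 65 = 5*13.
f(t) = 5*sin(13t)*u(t)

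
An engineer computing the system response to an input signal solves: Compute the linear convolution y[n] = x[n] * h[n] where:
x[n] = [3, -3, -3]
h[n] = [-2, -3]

y[n] = sum_k x[k]*h[n-k]. Output length = len(x) + len(h) - 1 = 3 + 2 - 1 = 4.
y[0] = 3*-2 = -6
y[1] = -3*-2 + 3*-3 = -3
y[2] = -3*-2 + -3*-3 = 15
y[3] = -3*-3 = 9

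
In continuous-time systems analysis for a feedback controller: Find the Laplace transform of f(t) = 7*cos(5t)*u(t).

Standard pair: cos(wt)*u(t) <-> s/(s^2+w^2)
With w = 5: L{7*cos(5t)*u(t)} = 7s/(s^2+25)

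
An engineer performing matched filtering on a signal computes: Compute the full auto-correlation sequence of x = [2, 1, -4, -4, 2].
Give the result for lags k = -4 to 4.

r_xx[k] = sum_m x[m]*x[m+k], indexed from 0, for k = -4 to 4:
  r_xx[-4] = x[4]*x[0] = 4
  r_xx[-3] = x[3]*x[0] + x[4]*x[1] = -6
  r_xx[-2] = x[2]*x[0] + x[3]*x[1] + x[4]*x[2] = -20
  r_xx[-1] = x[1]*x[0] + x[2]*x[1] + x[3]*x[2] + x[4]*x[3] = 6
  r_xx[0] = x[0]*x[0] + x[1]*x[1] + x[2]*x[2] + x[3]*x[3] + x[4]*x[4] = 41
  r_xx[1] = x[0]*x[1] + x[1]*x[2] + x[2]*x[3] + x[3]*x[4] = 6
  r_xx[2] = x[0]*x[2] + x[1]*x[3] + x[2]*x[4] = -20
  r_xx[3] = x[0]*x[3] + x[1]*x[4] = -6
  r_xx[4] = x[0]*x[4] = 4
r_xx = [4, -6, -20, 6, 41, 6, -20, -6, 4]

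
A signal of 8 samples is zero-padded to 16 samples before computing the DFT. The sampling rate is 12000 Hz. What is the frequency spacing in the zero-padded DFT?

Original DFT: N = 8, resolution = f_s/N = 12000/8 = 1500 Hz
Zero-padded DFT: N = 16, resolution = f_s/N = 12000/16 = 750 Hz
Zero-padding interpolates the spectrum (finer frequency grid)
but does NOT improve the true spectral resolution (ability to resolve close frequencies).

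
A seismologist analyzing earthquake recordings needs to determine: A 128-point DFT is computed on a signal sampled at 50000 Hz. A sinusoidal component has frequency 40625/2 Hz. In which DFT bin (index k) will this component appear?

DFT frequency resolution = f_s/N = 50000/128 = 3125/8 Hz
Bin index k = f_signal / resolution = 40625/2 / 3125/8 = 52
The signal frequency 40625/2 Hz falls in DFT bin k = 52.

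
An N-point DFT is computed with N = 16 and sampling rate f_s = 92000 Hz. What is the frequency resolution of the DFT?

DFT frequency resolution = f_s / N
= 92000 / 16 = 5750 Hz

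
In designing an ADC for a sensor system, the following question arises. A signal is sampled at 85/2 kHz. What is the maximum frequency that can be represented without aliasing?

The maximum frequency that can be represented without aliasing
is the Nyquist frequency: f_max = f_s / 2 = 85/2 kHz / 2 = 85/4 kHz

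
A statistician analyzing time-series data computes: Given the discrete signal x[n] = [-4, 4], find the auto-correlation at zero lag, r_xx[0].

The auto-correlation at zero lag r_xx[0] equals the signal energy.
r_xx[0] = sum of x[n]^2 = (-4)^2 + 4^2
= 16 + 16 = 32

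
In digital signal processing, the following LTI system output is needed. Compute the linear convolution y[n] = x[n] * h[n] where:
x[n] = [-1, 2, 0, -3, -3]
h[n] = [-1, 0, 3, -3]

y[n] = sum_k x[k]*h[n-k]. Output length = len(x) + len(h) - 1 = 5 + 4 - 1 = 8.
y[0] = -1*-1 = 1
y[1] = 2*-1 + -1*0 = -2
y[2] = 0*-1 + 2*0 + -1*3 = -3
y[3] = -3*-1 + 0*0 + 2*3 + -1*-3 = 12
y[4] = -3*-1 + -3*0 + 0*3 + 2*-3 = -3
y[5] = -3*0 + -3*3 + 0*-3 = -9
y[6] = -3*3 + -3*-3 = 0
y[7] = -3*-3 = 9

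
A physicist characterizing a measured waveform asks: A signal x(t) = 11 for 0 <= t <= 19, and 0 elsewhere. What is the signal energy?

Energy = integral of |x(t)|^2 dt over the signal duration
= 11^2 * 19 = 121 * 19 = 2299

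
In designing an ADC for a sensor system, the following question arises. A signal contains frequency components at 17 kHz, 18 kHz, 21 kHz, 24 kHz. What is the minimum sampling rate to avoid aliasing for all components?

The highest frequency component is f_max = 24 kHz.
Nyquist rate = 2 * f_max = 2 * 24 kHz = 48 kHz.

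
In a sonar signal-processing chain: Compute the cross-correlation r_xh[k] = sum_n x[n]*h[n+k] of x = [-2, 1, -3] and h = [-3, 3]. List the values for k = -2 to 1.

Both sequences indexed from 0 and zero outside their support.
Lags with overlap: k = -2 to 1.
  r_xh[-2] = x[2]*h[0] = 9
  r_xh[-1] = x[1]*h[0] + x[2]*h[1] = -12
  r_xh[0] = x[0]*h[0] + x[1]*h[1] = 9
  r_xh[1] = x[0]*h[1] = -6
r_xh = [9, -12, 9, -6] (for k = -2, ..., 1)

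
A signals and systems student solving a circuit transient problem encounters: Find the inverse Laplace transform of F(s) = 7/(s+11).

Standard pair: k/(s+a) <-> k*e^(-at)*u(t)
With k=7, a=11: f(t) = 7*e^(-11t)*u(t)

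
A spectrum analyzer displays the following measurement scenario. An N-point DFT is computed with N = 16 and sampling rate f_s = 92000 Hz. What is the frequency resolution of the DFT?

DFT frequency resolution = f_s / N
= 92000 / 16 = 5750 Hz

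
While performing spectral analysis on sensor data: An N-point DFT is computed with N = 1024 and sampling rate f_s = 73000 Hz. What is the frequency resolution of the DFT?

DFT frequency resolution = f_s / N
= 73000 / 1024 = 9125/128 Hz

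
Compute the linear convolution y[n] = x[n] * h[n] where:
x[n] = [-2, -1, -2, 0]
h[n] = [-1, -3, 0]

y[n] = sum_k x[k]*h[n-k]. Output length = len(x) + len(h) - 1 = 4 + 3 - 1 = 6.
y[0] = -2*-1 = 2
y[1] = -1*-1 + -2*-3 = 7
y[2] = -2*-1 + -1*-3 + -2*0 = 5
y[3] = 0*-1 + -2*-3 + -1*0 = 6
y[4] = 0*-3 + -2*0 = 0
y[5] = 0*0 = 0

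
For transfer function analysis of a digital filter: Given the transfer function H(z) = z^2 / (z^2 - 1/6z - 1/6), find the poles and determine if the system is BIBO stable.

Poles are roots of the denominator: z^2 - 1/6z - 1/6 = 0.
Quadratic formula: z = [-(-1/6) +/- sqrt((-1/6)^2 - 4*(-1/6))] / 2
Discriminant = 1/36 + 2/3 = 25/36; sqrt = 5/6.
z = (1/6 +/- 5/6) / 2 => z = 1/2 or z = -1/3.
|p1| = 1/2, |p2| = 1/3.
For BIBO stability, all poles must lie inside the unit circle (|p| < 1).
System is STABLE since both |p| < 1.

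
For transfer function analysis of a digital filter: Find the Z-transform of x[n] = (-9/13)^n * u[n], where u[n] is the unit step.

The Z-transform of a^n * u[n] is z/(z-a) for |z| > |a|.
Here a = -9/13, so X(z) = z/(z - (-9/13)) = 13z/(13z + 9)
ROC: |z| > 9/13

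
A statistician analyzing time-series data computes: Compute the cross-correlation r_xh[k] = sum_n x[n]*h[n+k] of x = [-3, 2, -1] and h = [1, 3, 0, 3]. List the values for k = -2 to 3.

Both sequences indexed from 0 and zero outside their support.
Lags with overlap: k = -2 to 3.
  r_xh[-2] = x[2]*h[0] = -1
  r_xh[-1] = x[1]*h[0] + x[2]*h[1] = -1
  r_xh[0] = x[0]*h[0] + x[1]*h[1] + x[2]*h[2] = 3
  r_xh[1] = x[0]*h[1] + x[1]*h[2] + x[2]*h[3] = -12
  r_xh[2] = x[0]*h[2] + x[1]*h[3] = 6
  r_xh[3] = x[0]*h[3] = -9
r_xh = [-1, -1, 3, -12, 6, -9] (for k = -2, ..., 3)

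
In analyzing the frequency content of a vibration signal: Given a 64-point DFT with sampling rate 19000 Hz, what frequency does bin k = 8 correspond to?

The frequency of DFT bin k is: f_k = k * f_s / N
f_8 = 8 * 19000 / 64 = 2375 Hz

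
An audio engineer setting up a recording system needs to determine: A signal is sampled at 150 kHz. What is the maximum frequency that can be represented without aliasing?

The maximum frequency that can be represented without aliasing
is the Nyquist frequency: f_max = f_s / 2 = 150 kHz / 2 = 75 kHz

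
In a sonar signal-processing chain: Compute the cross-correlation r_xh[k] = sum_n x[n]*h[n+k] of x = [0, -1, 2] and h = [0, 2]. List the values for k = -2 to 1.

Both sequences indexed from 0 and zero outside their support.
Lags with overlap: k = -2 to 1.
  r_xh[-2] = x[2]*h[0] = 0
  r_xh[-1] = x[1]*h[0] + x[2]*h[1] = 4
  r_xh[0] = x[0]*h[0] + x[1]*h[1] = -2
  r_xh[1] = x[0]*h[1] = 0
r_xh = [0, 4, -2, 0] (for k = -2, ..., 1)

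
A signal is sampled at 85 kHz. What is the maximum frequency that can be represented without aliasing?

The maximum frequency that can be represented without aliasing
is the Nyquist frequency: f_max = f_s / 2 = 85 kHz / 2 = 85/2 kHz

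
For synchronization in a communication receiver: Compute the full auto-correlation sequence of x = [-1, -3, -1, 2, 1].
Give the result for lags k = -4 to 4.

r_xx[k] = sum_m x[m]*x[m+k], indexed from 0, for k = -4 to 4:
  r_xx[-4] = x[4]*x[0] = -1
  r_xx[-3] = x[3]*x[0] + x[4]*x[1] = -5
  r_xx[-2] = x[2]*x[0] + x[3]*x[1] + x[4]*x[2] = -6
  r_xx[-1] = x[1]*x[0] + x[2]*x[1] + x[3]*x[2] + x[4]*x[3] = 6
  r_xx[0] = x[0]*x[0] + x[1]*x[1] + x[2]*x[2] + x[3]*x[3] + x[4]*x[4] = 16
  r_xx[1] = x[0]*x[1] + x[1]*x[2] + x[2]*x[3] + x[3]*x[4] = 6
  r_xx[2] = x[0]*x[2] + x[1]*x[3] + x[2]*x[4] = -6
  r_xx[3] = x[0]*x[3] + x[1]*x[4] = -5
  r_xx[4] = x[0]*x[4] = -1
r_xx = [-1, -5, -6, 6, 16, 6, -6, -5, -1]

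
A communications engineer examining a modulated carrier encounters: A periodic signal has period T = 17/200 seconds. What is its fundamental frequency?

The fundamental frequency is the reciprocal of the period.
f = 1/T = 1/(17/200) = 200/17 Hz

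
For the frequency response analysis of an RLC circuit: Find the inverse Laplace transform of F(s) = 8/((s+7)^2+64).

Standard pair: w/((s+a)^2+w^2) <-> e^(-at)*sin(wt)*u(t)
With a=7, w=8: f(t) = e^(-7t)*sin(8t)*u(t)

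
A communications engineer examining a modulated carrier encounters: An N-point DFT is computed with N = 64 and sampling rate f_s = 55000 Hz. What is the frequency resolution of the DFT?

DFT frequency resolution = f_s / N
= 55000 / 64 = 6875/8 Hz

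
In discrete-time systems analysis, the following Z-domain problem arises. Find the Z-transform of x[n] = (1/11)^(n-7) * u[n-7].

Time-shifting property: if X(z) = Z{x[n]}, then Z{x[n-d]} = z^(-d) * X(z)
X(z) = z/(z - 1/11) for x[n] = (1/11)^n * u[n]
Z{x[n-7]} = z^(-7) * z/(z - 1/11) = z^(-6)/(z - 1/11)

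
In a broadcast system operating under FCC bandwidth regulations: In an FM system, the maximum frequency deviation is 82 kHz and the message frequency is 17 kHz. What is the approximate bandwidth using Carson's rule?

Carson's rule: BW = 2*(delta_f + f_m)
= 2*(82 + 17) kHz = 198 kHz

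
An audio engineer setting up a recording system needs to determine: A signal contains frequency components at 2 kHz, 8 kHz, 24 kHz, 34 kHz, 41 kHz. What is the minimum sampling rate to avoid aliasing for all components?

The highest frequency component is f_max = 41 kHz.
Nyquist rate = 2 * f_max = 2 * 41 kHz = 82 kHz.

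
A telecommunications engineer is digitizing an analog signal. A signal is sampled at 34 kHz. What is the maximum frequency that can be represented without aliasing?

The maximum frequency that can be represented without aliasing
is the Nyquist frequency: f_max = f_s / 2 = 34 kHz / 2 = 17 kHz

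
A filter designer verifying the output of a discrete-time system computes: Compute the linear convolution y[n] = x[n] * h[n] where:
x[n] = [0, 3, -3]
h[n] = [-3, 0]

y[n] = sum_k x[k]*h[n-k]. Output length = len(x) + len(h) - 1 = 3 + 2 - 1 = 4.
y[0] = 0*-3 = 0
y[1] = 3*-3 + 0*0 = -9
y[2] = -3*-3 + 3*0 = 9
y[3] = -3*0 = 0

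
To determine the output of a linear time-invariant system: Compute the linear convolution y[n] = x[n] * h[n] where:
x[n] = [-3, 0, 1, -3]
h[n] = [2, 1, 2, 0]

y[n] = sum_k x[k]*h[n-k]. Output length = len(x) + len(h) - 1 = 4 + 4 - 1 = 7.
y[0] = -3*2 = -6
y[1] = 0*2 + -3*1 = -3
y[2] = 1*2 + 0*1 + -3*2 = -4
y[3] = -3*2 + 1*1 + 0*2 + -3*0 = -5
y[4] = -3*1 + 1*2 + 0*0 = -1
y[5] = -3*2 + 1*0 = -6
y[6] = -3*0 = 0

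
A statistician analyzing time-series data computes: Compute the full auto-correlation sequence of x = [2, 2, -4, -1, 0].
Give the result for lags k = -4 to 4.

r_xx[k] = sum_m x[m]*x[m+k], indexed from 0, for k = -4 to 4:
  r_xx[-4] = x[4]*x[0] = 0
  r_xx[-3] = x[3]*x[0] + x[4]*x[1] = -2
  r_xx[-2] = x[2]*x[0] + x[3]*x[1] + x[4]*x[2] = -10
  r_xx[-1] = x[1]*x[0] + x[2]*x[1] + x[3]*x[2] + x[4]*x[3] = 0
  r_xx[0] = x[0]*x[0] + x[1]*x[1] + x[2]*x[2] + x[3]*x[3] + x[4]*x[4] = 25
  r_xx[1] = x[0]*x[1] + x[1]*x[2] + x[2]*x[3] + x[3]*x[4] = 0
  r_xx[2] = x[0]*x[2] + x[1]*x[3] + x[2]*x[4] = -10
  r_xx[3] = x[0]*x[3] + x[1]*x[4] = -2
  r_xx[4] = x[0]*x[4] = 0
r_xx = [0, -2, -10, 0, 25, 0, -10, -2, 0]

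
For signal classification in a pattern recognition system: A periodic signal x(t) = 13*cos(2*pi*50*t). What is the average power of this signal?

Average power of A*cos(wt) is A^2/2.
P = 13^2 / 2 = 169/2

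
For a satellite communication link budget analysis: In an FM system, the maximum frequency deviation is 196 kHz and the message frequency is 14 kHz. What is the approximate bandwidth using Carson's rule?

Carson's rule: BW = 2*(delta_f + f_m)
= 2*(196 + 14) kHz = 420 kHz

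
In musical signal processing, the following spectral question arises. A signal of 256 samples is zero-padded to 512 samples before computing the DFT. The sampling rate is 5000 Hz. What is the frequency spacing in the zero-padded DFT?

Original DFT: N = 256, resolution = f_s/N = 5000/256 = 625/32 Hz
Zero-padded DFT: N = 512, resolution = f_s/N = 5000/512 = 625/64 Hz
Zero-padding interpolates the spectrum (finer frequency grid)
but does NOT improve the true spectral resolution (ability to resolve close frequencies).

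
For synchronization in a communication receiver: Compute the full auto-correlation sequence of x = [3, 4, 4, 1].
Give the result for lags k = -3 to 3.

r_xx[k] = sum_m x[m]*x[m+k], indexed from 0, for k = -3 to 3:
  r_xx[-3] = x[3]*x[0] = 3
  r_xx[-2] = x[2]*x[0] + x[3]*x[1] = 16
  r_xx[-1] = x[1]*x[0] + x[2]*x[1] + x[3]*x[2] = 32
  r_xx[0] = x[0]*x[0] + x[1]*x[1] + x[2]*x[2] + x[3]*x[3] = 42
  r_xx[1] = x[0]*x[1] + x[1]*x[2] + x[2]*x[3] = 32
  r_xx[2] = x[0]*x[2] + x[1]*x[3] = 16
  r_xx[3] = x[0]*x[3] = 3
r_xx = [3, 16, 32, 42, 32, 16, 3]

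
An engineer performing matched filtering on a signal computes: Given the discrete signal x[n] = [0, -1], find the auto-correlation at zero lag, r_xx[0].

The auto-correlation at zero lag r_xx[0] equals the signal energy.
r_xx[0] = sum of x[n]^2 = 0^2 + (-1)^2
= 0 + 1 = 1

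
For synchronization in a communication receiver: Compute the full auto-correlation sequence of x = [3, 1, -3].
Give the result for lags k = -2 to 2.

r_xx[k] = sum_m x[m]*x[m+k], indexed from 0, for k = -2 to 2:
  r_xx[-2] = x[2]*x[0] = -9
  r_xx[-1] = x[1]*x[0] + x[2]*x[1] = 0
  r_xx[0] = x[0]*x[0] + x[1]*x[1] + x[2]*x[2] = 19
  r_xx[1] = x[0]*x[1] + x[1]*x[2] = 0
  r_xx[2] = x[0]*x[2] = -9
r_xx = [-9, 0, 19, 0, -9]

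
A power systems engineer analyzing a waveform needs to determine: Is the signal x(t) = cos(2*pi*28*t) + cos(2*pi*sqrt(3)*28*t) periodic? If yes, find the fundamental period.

f1 = 28 Hz, f2 = 28*sqrt(3) Hz
Ratio f2/f1 = sqrt(3), which is irrational.
Since the frequency ratio is irrational, no common period exists.
The signal is not periodic.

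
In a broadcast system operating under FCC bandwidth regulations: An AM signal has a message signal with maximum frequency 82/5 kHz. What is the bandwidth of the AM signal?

In AM (double-sideband), the bandwidth is twice the message frequency.
BW = 2 * f_m = 2 * 82/5 kHz = 164/5 kHz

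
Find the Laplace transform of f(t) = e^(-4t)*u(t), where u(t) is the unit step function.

Standard Laplace transform pair:
e^(-at)*u(t) <-> 1/(s+a)
With a = 4: L{e^(-4t)*u(t)} = 1/(s+4), ROC: Re(s) > -4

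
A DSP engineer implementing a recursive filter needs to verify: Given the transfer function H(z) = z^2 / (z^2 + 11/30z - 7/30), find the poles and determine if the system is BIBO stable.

Poles are roots of the denominator: z^2 + 11/30z - 7/30 = 0.
Quadratic formula: z = [-(11/30) +/- sqrt((11/30)^2 - 4*(-7/30))] / 2
Discriminant = 121/900 + 14/15 = 961/900; sqrt = 31/30.
z = (-11/30 +/- 31/30) / 2 => z = 1/3 or z = -7/10.
|p1| = 7/10, |p2| = 1/3.
For BIBO stability, all poles must lie inside the unit circle (|p| < 1).
System is STABLE since both |p| < 1.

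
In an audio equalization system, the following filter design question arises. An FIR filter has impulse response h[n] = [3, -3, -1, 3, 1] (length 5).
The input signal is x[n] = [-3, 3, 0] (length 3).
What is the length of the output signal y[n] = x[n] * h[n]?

For linear convolution, the output length is:
len(y) = len(x) + len(h) - 1 = 3 + 5 - 1 = 7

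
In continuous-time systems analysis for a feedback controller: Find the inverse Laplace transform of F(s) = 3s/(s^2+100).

Standard pair: s/(s^2+w^2) <-> cos(wt)*u(t)
With k=3, w=10: f(t) = 3*cos(10t)*u(t)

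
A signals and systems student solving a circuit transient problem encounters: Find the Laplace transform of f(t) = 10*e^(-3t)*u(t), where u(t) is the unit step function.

Standard Laplace transform pair:
e^(-at)*u(t) <-> 1/(s+a)
With a = 3: L{10*e^(-3t)*u(t)} = 10/(s+3), ROC: Re(s) > -3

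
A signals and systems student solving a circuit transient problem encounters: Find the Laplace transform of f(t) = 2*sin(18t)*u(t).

Standard pair: sin(wt)*u(t) <-> w/(s^2+w^2)
With w = 18: L{2*sin(18t)*u(t)} = 36/(s^2+324)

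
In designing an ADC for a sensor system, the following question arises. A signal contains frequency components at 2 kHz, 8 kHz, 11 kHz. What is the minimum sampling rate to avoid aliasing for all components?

The highest frequency component is f_max = 11 kHz.
Nyquist rate = 2 * f_max = 2 * 11 kHz = 22 kHz.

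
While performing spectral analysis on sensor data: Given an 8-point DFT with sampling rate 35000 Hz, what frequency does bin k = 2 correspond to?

The frequency of DFT bin k is: f_k = k * f_s / N
f_2 = 2 * 35000 / 8 = 8750 Hz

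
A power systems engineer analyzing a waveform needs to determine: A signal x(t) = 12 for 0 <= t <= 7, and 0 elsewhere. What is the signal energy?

Energy = integral of |x(t)|^2 dt over the signal duration
= 12^2 * 7 = 144 * 7 = 1008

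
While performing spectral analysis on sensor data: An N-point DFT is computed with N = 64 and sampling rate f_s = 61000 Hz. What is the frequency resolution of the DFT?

DFT frequency resolution = f_s / N
= 61000 / 64 = 7625/8 Hz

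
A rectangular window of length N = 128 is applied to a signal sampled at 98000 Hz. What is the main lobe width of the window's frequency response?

For a rectangular window of length N,
the main lobe width in frequency is 2*f_s/N.
= 2*98000/128 = 6125/4 Hz
This determines the minimum frequency separation for resolving two sinusoids.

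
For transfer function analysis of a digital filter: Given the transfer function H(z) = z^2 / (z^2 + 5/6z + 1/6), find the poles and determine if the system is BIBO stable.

Poles are roots of the denominator: z^2 + 5/6z + 1/6 = 0.
Quadratic formula: z = [-(5/6) +/- sqrt((5/6)^2 - 4*(1/6))] / 2
Discriminant = 25/36 - 2/3 = 1/36; sqrt = 1/6.
z = (-5/6 +/- 1/6) / 2 => z = -1/3 or z = -1/2.
|p1| = 1/3, |p2| = 1/2.
For BIBO stability, all poles must lie inside the unit circle (|p| < 1).
System is STABLE since both |p| < 1.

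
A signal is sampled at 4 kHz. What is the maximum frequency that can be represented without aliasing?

The maximum frequency that can be represented without aliasing
is the Nyquist frequency: f_max = f_s / 2 = 4 kHz / 2 = 2 kHz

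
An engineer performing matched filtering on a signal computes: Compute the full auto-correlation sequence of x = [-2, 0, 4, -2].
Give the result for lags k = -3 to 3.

r_xx[k] = sum_m x[m]*x[m+k], indexed from 0, for k = -3 to 3:
  r_xx[-3] = x[3]*x[0] = 4
  r_xx[-2] = x[2]*x[0] + x[3]*x[1] = -8
  r_xx[-1] = x[1]*x[0] + x[2]*x[1] + x[3]*x[2] = -8
  r_xx[0] = x[0]*x[0] + x[1]*x[1] + x[2]*x[2] + x[3]*x[3] = 24
  r_xx[1] = x[0]*x[1] + x[1]*x[2] + x[2]*x[3] = -8
  r_xx[2] = x[0]*x[2] + x[1]*x[3] = -8
  r_xx[3] = x[0]*x[3] = 4
r_xx = [4, -8, -8, 24, -8, -8, 4]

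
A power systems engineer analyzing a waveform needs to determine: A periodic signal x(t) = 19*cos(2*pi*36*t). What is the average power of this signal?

Average power of A*cos(wt) is A^2/2.
P = 19^2 / 2 = 361/2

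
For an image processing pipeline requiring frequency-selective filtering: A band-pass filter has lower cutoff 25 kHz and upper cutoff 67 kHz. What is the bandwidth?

Bandwidth = f_high - f_low
= 67 kHz - 25 kHz = 42 kHz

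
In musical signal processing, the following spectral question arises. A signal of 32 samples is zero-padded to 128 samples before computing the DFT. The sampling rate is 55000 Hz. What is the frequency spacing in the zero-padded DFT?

Original DFT: N = 32, resolution = f_s/N = 55000/32 = 6875/4 Hz
Zero-padded DFT: N = 128, resolution = f_s/N = 55000/128 = 6875/16 Hz
Zero-padding interpolates the spectrum (finer frequency grid)
but does NOT improve the true spectral resolution (ability to resolve close frequencies).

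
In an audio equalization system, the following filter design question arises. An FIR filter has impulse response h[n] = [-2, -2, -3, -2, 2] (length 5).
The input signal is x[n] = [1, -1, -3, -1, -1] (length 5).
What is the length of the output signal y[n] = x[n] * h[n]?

For linear convolution, the output length is:
len(y) = len(x) + len(h) - 1 = 5 + 5 - 1 = 9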